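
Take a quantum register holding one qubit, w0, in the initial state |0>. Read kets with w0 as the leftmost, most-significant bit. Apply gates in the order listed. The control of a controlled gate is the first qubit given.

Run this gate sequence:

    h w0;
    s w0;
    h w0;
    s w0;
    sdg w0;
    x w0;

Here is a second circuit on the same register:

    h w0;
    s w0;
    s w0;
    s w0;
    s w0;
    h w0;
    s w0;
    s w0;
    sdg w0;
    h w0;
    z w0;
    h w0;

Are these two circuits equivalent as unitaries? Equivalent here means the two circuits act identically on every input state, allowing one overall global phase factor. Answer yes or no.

No, they are not equivalent — no single phase factor reconciles the two unitaries.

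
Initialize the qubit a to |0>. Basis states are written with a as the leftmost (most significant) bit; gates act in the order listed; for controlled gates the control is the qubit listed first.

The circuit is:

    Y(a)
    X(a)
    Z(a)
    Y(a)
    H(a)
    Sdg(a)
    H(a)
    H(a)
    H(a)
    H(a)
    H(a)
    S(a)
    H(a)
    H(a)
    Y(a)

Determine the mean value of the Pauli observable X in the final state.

The observable X averages to -1. Key observation: steps 7-10 multiply out to the identity, so the circuit reduces to the remaining gates.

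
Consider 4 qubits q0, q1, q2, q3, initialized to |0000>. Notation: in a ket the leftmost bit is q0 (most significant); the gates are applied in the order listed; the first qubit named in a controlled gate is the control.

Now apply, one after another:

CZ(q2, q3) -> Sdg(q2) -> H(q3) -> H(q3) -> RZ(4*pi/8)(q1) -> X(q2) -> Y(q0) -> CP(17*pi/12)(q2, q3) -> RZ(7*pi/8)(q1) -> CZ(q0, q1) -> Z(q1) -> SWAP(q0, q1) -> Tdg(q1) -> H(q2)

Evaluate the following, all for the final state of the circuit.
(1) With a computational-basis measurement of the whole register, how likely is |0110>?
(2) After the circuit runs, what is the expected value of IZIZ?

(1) Outcome |0110> occurs with probability 1/2.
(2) The observable IZIZ averages to -1.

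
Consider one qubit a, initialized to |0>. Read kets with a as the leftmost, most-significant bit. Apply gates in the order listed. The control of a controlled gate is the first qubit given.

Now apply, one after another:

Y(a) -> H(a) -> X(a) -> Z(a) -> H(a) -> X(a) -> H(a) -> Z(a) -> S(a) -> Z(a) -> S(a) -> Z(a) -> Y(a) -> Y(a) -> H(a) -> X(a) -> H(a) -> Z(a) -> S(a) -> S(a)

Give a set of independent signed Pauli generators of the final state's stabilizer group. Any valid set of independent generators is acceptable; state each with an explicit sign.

The final state is stabilized by the group generated by +X; other independent generating sets are equally valid.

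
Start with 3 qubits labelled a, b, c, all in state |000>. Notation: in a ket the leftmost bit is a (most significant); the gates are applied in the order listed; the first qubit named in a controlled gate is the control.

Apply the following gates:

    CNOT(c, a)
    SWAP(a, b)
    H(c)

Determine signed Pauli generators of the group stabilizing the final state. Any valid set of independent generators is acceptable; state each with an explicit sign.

The final state is stabilized by the group generated by +IIX, +ZII, +IZI; other independent generating sets are equally valid.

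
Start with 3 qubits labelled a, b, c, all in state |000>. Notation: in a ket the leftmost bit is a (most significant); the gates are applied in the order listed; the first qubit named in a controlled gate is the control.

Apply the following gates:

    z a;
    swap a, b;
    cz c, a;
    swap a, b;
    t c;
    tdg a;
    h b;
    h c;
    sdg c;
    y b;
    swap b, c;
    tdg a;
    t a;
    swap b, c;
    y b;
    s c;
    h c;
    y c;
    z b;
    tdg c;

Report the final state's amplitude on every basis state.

After the circuit, the state carries amplitude sqrt(2)*exp(I*pi/4)/2 on |001>, -sqrt(2)*exp(I*pi/4)/2 on |011>, and 0 on every other basis state. Key observation: steps 9-16 multiply out to the identity, so the circuit reduces to the remaining gates.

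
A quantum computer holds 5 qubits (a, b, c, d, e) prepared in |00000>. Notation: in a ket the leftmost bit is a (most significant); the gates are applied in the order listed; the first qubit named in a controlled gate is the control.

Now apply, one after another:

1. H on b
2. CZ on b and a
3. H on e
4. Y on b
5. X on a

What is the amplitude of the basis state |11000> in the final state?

The amplitude on |11000> is I/2.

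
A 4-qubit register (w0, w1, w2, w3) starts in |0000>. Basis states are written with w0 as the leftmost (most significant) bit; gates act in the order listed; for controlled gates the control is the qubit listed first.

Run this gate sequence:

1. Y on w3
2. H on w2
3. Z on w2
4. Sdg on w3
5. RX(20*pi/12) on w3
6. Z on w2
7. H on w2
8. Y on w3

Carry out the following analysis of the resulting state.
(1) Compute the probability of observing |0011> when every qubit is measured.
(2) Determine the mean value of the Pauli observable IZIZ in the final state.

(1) A full measurement returns |0011> with probability 0.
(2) In the final state, IZIZ has expectation 1/2.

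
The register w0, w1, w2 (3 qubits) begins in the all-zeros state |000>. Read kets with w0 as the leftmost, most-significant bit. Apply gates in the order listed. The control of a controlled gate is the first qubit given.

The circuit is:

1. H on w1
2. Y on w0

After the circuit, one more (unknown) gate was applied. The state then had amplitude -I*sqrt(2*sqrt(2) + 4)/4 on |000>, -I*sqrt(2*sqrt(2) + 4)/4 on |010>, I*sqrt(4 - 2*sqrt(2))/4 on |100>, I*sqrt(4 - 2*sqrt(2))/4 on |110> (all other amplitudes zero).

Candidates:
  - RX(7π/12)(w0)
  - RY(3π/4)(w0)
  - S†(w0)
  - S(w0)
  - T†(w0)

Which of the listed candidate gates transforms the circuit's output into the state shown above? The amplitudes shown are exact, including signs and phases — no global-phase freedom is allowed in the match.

The unique candidate consistent with the amplitudes is RY(3π/4)(w0).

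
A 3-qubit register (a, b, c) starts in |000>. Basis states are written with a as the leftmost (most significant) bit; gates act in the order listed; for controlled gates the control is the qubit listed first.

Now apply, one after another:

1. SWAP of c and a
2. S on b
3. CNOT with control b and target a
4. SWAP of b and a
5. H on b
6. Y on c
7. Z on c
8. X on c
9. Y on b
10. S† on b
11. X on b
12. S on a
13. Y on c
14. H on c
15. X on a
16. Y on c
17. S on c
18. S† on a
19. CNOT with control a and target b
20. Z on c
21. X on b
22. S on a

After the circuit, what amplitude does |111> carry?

The amplitude on |111> is -I/2.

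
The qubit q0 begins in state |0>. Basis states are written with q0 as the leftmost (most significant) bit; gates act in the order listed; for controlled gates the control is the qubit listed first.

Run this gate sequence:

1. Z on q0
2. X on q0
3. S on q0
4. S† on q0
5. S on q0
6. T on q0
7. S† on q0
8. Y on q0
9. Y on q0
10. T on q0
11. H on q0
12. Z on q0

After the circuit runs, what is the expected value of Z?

The expectation value of Z is 0.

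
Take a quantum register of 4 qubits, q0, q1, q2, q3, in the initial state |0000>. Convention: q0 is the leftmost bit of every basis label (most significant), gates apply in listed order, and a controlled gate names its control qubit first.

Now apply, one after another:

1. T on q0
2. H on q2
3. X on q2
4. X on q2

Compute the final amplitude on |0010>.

The final state's coefficient on |0010> equals sqrt(2)/2. Key observation: the block from step 3 through step 4 cancels to the identity and can be dropped.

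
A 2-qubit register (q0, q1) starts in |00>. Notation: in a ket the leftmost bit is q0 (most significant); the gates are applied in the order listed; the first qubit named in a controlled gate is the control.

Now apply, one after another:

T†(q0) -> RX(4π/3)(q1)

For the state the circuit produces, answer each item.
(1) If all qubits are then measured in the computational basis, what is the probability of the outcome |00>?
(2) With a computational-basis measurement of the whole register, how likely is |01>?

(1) A full measurement returns |00> with probability 1/4.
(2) A full measurement returns |01> with probability 3/4.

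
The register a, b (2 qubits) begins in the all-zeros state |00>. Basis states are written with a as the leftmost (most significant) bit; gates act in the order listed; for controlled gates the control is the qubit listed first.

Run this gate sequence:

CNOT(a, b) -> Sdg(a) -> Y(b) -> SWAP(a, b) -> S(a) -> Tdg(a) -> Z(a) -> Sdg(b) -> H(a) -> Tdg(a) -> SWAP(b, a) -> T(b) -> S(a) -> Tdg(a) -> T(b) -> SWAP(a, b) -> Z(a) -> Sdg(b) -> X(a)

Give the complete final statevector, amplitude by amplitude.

The final amplitudes are sqrt(2)/2 on |00>, 0 on |01>, -sqrt(2)*exp(3*I*pi/4)/2 on |10>, 0 on |11>.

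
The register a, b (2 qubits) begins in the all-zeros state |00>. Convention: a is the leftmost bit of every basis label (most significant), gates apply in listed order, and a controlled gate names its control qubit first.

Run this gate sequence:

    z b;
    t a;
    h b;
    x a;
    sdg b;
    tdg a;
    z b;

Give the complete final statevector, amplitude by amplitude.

The final amplitudes are 0 on |00>, 0 on |01>, -sqrt(2)*exp(3*I*pi/4)/2 on |10>, sqrt(2)*exp(I*pi/4)/2 on |11>.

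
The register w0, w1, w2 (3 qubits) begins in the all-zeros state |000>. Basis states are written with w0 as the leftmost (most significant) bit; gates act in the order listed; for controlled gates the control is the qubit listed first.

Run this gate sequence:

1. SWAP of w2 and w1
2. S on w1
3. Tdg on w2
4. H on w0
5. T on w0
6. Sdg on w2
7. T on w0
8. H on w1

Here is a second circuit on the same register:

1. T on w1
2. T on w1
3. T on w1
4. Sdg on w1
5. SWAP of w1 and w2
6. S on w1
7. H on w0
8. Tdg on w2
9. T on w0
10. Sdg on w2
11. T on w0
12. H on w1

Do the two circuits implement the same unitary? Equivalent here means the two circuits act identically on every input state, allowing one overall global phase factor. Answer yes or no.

No, they are not equivalent — no single phase factor reconciles the two unitaries.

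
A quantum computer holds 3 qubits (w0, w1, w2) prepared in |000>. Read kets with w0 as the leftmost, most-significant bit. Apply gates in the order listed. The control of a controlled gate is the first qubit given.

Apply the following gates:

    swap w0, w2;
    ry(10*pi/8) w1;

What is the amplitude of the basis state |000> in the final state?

|000> carries amplitude -sqrt(2 - sqrt(2))/2 in the final state.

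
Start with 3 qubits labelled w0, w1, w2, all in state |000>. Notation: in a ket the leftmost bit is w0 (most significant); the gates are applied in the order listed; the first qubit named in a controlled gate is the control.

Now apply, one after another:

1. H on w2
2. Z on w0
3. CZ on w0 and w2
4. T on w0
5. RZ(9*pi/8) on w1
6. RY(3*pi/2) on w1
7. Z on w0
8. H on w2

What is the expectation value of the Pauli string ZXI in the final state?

The observable ZXI averages to -1.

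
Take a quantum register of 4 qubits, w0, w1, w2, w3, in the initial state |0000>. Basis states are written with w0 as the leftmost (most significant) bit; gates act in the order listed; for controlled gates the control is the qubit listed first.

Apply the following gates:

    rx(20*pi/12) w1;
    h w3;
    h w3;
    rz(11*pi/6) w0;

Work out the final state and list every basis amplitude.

The resulting statevector has amplitude sqrt(3)*exp(I*pi/12)/2 on |0000>, exp(7*I*pi/12)/2 on |0100>, and 0 on every other basis state.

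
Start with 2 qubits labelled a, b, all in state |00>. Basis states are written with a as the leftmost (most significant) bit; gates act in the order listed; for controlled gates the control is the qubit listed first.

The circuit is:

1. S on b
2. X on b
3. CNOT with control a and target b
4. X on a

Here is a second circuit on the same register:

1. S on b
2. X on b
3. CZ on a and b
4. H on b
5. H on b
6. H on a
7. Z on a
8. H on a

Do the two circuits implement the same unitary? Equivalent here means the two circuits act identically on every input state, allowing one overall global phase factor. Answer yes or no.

No: there is an input state on which the two circuits produce genuinely different outputs (not merely differing by a phase).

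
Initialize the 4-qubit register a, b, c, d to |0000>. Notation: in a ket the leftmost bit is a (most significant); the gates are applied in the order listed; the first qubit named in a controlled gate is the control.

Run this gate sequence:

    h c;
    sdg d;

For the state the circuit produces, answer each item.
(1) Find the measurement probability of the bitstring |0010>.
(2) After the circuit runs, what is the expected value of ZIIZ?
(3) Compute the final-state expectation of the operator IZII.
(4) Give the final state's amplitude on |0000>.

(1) Outcome |0010> occurs with probability 1/2.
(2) The expectation value of ZIIZ is 1.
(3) In the final state, IZII has expectation 1.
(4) The amplitude on |0000> is sqrt(2)/2.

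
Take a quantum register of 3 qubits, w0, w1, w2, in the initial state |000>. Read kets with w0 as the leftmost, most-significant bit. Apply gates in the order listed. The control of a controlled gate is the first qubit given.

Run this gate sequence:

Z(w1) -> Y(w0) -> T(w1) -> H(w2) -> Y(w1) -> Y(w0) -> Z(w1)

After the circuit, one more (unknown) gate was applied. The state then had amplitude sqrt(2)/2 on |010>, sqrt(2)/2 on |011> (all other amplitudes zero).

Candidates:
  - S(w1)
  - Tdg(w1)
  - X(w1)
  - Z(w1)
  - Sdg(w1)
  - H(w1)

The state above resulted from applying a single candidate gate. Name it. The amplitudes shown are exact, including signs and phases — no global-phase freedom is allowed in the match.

The applied gate was S(w1).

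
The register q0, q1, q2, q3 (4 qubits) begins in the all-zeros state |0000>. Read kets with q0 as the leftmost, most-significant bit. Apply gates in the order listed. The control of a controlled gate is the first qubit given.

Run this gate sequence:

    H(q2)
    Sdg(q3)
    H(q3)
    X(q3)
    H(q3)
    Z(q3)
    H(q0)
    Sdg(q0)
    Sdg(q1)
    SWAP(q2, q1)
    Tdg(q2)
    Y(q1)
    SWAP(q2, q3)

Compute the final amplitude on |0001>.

The amplitude on |0001> is 0. Key observation: gates 3-6 undo each other exactly, leaving only the rest of the circuit to track.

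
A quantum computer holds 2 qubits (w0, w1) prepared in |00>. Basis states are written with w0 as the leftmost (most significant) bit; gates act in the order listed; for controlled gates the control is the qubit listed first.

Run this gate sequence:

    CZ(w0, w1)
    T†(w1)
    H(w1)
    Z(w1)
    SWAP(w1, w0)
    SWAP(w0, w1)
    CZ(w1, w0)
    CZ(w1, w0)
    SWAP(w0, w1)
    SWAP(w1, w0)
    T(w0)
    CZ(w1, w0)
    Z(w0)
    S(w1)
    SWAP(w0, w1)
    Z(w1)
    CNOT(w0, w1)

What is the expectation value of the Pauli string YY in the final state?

The expectation value of YY is 0. Key observation: the block from step 5 through step 10 cancels to the identity and can be dropped.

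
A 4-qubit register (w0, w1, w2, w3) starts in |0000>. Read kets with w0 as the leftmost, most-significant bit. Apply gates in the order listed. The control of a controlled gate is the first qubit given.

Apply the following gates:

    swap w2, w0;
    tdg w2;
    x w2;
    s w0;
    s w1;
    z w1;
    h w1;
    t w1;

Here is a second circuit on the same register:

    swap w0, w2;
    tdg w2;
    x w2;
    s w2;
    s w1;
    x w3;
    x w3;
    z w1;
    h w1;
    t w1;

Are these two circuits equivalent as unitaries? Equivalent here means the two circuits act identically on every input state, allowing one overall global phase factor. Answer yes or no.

No, they are not equivalent — no single phase factor reconciles the two unitaries.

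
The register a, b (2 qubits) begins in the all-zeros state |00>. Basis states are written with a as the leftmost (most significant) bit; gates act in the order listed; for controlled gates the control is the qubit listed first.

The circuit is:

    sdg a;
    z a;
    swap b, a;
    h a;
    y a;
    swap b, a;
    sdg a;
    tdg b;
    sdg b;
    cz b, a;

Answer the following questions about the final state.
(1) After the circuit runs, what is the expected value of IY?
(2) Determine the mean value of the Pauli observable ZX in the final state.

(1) The observable IY averages to sqrt(2)/2.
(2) In the final state, ZX has expectation sqrt(2)/2.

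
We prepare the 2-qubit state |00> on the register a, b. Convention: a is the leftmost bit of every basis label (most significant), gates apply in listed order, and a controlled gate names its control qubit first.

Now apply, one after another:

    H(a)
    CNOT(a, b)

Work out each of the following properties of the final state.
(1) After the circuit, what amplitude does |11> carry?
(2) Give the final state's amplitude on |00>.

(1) |11> carries amplitude sqrt(2)/2 in the final state.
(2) The amplitude on |00> is sqrt(2)/2.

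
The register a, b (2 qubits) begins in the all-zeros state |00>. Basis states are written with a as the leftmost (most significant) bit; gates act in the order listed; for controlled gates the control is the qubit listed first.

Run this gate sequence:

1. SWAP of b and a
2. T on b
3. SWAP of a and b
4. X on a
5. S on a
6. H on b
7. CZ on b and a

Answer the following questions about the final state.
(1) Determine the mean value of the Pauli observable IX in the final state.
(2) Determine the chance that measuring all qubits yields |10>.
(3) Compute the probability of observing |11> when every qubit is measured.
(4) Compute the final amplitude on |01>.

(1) The expectation value of IX is -1.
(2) A full measurement returns |10> with probability 1/2.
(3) A full measurement returns |11> with probability 1/2.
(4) The amplitude on |01> is 0.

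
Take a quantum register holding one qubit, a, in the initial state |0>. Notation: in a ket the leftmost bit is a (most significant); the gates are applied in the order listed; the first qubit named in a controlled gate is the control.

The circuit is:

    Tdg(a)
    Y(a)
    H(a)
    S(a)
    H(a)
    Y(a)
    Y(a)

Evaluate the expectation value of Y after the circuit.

The observable Y averages to 1.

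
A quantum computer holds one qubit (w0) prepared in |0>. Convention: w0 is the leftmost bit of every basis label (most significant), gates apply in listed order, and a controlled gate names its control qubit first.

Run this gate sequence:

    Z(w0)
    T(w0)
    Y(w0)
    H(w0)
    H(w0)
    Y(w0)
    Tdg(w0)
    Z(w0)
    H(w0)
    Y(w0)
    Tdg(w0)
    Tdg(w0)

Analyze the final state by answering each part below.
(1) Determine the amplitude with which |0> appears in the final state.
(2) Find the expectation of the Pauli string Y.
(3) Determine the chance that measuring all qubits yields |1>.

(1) |0> carries amplitude -sqrt(2)*I/2 in the final state. Key observation: gates 1-8 undo each other exactly, leaving only the rest of the circuit to track.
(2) The observable Y averages to 1.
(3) A full measurement returns |1> with probability 1/2.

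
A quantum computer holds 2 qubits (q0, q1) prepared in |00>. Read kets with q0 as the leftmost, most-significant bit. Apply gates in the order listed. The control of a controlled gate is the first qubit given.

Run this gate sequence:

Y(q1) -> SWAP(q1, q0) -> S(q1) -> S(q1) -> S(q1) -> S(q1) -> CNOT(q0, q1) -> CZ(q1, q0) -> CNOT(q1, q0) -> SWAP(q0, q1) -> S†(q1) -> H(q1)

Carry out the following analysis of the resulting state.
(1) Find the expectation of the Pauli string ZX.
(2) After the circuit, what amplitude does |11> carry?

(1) The observable ZX averages to -1. Key observation: gates 3-6 undo each other exactly, leaving only the rest of the circuit to track.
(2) The amplitude on |11> is -sqrt(2)*I/2.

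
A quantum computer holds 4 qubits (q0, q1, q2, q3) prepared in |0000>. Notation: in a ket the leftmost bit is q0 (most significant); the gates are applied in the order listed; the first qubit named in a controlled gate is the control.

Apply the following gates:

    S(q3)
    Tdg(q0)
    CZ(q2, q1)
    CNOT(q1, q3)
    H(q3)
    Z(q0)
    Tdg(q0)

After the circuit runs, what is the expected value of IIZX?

In the final state, IIZX has expectation 1.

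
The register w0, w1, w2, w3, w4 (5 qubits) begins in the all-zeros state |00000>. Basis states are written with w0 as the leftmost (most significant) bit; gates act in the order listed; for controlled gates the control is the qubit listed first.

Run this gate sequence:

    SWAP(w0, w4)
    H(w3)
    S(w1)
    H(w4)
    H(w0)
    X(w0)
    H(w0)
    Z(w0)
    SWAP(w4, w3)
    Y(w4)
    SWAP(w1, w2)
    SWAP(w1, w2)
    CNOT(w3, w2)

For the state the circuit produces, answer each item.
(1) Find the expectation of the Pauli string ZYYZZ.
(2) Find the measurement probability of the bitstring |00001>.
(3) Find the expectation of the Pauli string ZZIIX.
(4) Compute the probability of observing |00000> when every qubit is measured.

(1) In the final state, ZYYZZ has expectation 0. Key observation: the block from step 5 through step 8 cancels to the identity and can be dropped.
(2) A full measurement returns |00001> with probability 1/4.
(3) The observable ZZIIX averages to -1.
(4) The probability of measuring |00000> is 1/4.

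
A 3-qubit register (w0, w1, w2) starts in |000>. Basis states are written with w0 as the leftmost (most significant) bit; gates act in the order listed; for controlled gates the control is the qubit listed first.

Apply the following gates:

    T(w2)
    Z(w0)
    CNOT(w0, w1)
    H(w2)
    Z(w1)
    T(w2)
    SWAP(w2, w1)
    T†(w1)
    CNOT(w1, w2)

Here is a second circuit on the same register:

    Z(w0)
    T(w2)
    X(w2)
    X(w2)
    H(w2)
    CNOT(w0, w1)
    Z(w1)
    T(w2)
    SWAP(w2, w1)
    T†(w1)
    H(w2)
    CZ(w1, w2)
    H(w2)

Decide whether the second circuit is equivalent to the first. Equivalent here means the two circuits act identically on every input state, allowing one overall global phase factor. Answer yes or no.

Yes: on every input state the two circuits agree up to one overall phase factor.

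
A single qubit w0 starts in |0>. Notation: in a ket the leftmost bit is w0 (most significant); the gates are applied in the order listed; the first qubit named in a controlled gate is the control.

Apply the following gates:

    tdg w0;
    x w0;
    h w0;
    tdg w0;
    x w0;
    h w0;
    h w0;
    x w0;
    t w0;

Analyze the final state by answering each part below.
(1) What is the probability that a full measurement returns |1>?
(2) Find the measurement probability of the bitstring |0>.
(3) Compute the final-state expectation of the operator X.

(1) The probability of measuring |1> is 1/2.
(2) Outcome |0> occurs with probability 1/2.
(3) In the final state, X has expectation -1.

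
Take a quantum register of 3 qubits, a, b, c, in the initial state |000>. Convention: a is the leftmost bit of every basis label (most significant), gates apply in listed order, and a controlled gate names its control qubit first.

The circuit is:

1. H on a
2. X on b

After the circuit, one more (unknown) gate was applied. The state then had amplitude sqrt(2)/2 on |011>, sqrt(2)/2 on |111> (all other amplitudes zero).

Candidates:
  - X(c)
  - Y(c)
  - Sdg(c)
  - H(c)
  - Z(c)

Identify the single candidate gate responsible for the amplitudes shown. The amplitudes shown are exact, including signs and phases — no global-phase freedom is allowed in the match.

The unique candidate consistent with the amplitudes is X(c).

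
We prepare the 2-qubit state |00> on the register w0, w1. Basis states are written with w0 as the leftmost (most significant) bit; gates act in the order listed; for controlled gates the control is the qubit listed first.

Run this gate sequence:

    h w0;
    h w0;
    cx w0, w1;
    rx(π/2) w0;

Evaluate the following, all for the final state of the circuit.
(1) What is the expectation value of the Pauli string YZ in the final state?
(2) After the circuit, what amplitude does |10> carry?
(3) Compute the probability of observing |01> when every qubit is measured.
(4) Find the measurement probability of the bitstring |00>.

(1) The observable YZ averages to -1.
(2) The amplitude on |10> is -sqrt(2)*I/2.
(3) The probability of measuring |01> is 0.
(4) The probability of measuring |00> is 1/2.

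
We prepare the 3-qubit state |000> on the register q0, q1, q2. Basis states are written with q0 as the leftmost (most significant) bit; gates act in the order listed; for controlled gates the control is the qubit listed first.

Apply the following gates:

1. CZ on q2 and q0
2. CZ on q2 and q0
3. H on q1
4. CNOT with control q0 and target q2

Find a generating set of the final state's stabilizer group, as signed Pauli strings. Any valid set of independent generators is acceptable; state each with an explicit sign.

The stabilizer group can be generated by +IXI, +ZII, +IIZ, among other valid generating sets. Key observation: gates 1-2 undo each other exactly, leaving only the rest of the circuit to track.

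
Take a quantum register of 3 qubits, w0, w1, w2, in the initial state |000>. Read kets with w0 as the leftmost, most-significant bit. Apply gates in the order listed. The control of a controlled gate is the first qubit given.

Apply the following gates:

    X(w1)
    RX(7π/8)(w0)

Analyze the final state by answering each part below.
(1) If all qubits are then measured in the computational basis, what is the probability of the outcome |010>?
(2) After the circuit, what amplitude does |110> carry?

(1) A full measurement returns |010> with probability cos(7*pi/16)**2.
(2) The amplitude on |110> is -I*cos(pi/16).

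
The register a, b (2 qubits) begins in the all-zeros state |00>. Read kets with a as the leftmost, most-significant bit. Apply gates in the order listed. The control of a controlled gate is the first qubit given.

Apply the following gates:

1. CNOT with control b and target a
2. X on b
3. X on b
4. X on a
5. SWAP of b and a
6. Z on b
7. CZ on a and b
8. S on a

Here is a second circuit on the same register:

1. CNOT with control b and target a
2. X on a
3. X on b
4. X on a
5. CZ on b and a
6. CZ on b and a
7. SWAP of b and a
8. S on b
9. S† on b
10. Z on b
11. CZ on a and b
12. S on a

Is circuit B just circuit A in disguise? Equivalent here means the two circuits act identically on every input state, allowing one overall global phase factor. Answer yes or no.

No: there is an input state on which the two circuits produce genuinely different outputs (not merely differing by a phase).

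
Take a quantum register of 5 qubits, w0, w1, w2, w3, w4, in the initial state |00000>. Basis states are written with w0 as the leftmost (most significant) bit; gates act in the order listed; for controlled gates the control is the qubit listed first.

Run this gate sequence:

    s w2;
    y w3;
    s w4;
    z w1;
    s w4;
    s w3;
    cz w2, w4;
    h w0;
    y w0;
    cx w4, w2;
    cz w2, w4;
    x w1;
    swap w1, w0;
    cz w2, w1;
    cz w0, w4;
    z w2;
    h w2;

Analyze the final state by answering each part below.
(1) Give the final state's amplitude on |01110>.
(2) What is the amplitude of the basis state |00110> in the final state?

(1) The amplitude on |01110> is 0.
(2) The amplitude on |00110> is 0.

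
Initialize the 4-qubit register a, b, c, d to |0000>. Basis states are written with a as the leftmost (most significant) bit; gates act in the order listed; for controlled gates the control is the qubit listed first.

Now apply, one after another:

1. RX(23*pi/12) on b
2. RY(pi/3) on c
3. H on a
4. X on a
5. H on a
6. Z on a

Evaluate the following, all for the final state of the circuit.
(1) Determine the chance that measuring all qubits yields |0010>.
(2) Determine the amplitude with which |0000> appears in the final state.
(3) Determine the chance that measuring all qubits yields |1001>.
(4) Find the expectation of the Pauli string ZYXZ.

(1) A full measurement returns |0010> with probability sqrt(2)/32 + sqrt(6)/32 + 1/8. Key observation: gates 3-6 undo each other exactly, leaving only the rest of the circuit to track.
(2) The final state's coefficient on |0000> equals -3*sqrt(sqrt(2) + 2)/8 - sqrt(6 - 3*sqrt(2))/8.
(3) A full measurement returns |1001> with probability 0.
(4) In the final state, ZYXZ has expectation -sqrt(6)/8 + 3*sqrt(2)/8.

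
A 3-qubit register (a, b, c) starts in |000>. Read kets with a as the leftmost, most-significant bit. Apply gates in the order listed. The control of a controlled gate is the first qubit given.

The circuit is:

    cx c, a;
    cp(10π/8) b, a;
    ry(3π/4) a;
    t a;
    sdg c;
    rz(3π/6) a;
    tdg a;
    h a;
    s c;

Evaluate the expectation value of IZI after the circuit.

The expectation value of IZI is 1.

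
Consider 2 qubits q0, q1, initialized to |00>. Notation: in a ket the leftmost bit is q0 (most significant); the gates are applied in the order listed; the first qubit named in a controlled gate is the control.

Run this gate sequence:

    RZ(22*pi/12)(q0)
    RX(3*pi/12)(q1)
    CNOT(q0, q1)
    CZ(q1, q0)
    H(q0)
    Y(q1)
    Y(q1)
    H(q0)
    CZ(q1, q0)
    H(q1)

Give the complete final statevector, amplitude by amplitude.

After the circuit, the state carries amplitude sqrt(2)*(-sqrt(sqrt(2) + 2) + I*sqrt(2 - sqrt(2)))*exp(I*pi/12)/4 on |00>, sqrt(2)*(-sqrt(sqrt(2) + 2) - I*sqrt(2 - sqrt(2)))*exp(I*pi/12)/4 on |01>, 0 on |10>, 0 on |11>.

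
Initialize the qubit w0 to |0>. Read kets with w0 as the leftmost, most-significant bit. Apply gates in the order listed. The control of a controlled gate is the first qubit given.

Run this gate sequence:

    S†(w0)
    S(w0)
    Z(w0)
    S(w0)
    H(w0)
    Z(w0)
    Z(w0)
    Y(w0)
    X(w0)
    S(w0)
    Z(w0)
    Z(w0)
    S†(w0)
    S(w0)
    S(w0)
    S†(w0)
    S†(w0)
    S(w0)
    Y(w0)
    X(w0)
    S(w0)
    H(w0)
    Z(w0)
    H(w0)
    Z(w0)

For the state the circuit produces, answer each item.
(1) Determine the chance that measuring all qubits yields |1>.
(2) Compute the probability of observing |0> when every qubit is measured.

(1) The probability of measuring |1> is 1/2.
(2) Outcome |0> occurs with probability 1/2.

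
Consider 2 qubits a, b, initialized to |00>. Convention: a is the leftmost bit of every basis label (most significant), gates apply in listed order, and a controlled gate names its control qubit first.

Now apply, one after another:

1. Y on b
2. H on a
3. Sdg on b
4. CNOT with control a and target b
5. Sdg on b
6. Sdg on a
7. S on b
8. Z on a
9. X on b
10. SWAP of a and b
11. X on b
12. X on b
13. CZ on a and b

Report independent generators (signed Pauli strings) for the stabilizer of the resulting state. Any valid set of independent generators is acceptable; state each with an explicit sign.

One valid set of independent stabilizer generators is -XY, +ZZ (any independent generating set of the same group is equally correct).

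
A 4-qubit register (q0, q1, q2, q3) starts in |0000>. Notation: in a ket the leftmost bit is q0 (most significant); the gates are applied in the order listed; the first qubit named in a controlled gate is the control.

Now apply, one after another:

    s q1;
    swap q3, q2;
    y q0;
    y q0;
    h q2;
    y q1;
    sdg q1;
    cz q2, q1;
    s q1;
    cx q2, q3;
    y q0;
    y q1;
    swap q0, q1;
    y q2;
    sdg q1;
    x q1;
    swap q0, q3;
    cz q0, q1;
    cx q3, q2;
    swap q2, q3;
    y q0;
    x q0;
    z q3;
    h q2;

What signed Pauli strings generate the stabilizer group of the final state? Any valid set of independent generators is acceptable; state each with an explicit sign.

One valid set of independent stabilizer generators is +XIIX, +IIXI, -ZIIZ, +IZII (any independent generating set of the same group is equally correct).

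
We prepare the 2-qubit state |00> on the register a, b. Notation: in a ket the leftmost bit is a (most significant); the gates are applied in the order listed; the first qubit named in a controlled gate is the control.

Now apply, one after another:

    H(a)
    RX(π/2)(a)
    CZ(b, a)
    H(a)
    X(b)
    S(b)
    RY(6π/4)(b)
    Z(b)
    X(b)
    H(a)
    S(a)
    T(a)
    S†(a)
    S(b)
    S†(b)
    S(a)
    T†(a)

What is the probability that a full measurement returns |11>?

A full measurement returns |11> with probability 1/4. Key observation: steps 12-17 multiply out to the identity, so the circuit reduces to the remaining gates.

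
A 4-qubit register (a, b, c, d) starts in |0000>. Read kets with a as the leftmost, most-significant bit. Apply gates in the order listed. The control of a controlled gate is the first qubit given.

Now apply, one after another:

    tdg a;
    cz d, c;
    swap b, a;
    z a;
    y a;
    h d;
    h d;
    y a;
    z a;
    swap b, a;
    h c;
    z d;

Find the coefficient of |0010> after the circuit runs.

|0010> carries amplitude sqrt(2)/2 in the final state.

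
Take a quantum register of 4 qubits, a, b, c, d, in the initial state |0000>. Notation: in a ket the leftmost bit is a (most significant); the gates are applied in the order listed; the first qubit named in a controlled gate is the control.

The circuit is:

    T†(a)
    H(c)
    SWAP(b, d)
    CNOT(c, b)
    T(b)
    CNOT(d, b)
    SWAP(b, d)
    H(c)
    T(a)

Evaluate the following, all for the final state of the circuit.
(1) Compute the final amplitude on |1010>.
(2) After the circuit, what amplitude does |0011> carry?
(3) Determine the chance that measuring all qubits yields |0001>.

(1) The final state's coefficient on |1010> equals 0.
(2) The amplitude on |0011> is -exp(I*pi/4)/2.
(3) A full measurement returns |0001> with probability 1/4.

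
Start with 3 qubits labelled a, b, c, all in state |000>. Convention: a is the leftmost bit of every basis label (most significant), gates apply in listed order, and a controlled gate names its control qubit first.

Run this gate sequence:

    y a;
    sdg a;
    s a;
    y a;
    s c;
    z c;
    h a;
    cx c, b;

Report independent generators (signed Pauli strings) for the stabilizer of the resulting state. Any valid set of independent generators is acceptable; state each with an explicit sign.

The stabilizer group can be generated by +XII, +IZI, +IIZ, among other valid generating sets. Key observation: steps 1-4 multiply out to the identity, so the circuit reduces to the remaining gates.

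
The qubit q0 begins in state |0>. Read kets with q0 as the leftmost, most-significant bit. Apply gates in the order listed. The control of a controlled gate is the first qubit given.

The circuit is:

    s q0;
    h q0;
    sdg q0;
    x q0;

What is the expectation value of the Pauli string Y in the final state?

The expectation value of Y is 1.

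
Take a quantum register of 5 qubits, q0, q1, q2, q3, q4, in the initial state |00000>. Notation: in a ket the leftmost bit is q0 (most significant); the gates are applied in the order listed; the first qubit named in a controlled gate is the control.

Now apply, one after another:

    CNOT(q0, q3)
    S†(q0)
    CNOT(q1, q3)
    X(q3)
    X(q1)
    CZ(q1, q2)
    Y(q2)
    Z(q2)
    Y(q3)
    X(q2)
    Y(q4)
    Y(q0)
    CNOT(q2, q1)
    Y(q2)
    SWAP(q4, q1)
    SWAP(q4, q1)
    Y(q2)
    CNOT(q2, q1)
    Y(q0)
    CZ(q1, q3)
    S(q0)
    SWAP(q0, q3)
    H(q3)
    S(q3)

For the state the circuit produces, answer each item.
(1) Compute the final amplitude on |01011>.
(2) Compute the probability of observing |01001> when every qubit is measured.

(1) The amplitude on |01011> is sqrt(2)/2. Key observation: the block from step 12 through step 19 cancels to the identity and can be dropped.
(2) The probability of measuring |01001> is 1/2.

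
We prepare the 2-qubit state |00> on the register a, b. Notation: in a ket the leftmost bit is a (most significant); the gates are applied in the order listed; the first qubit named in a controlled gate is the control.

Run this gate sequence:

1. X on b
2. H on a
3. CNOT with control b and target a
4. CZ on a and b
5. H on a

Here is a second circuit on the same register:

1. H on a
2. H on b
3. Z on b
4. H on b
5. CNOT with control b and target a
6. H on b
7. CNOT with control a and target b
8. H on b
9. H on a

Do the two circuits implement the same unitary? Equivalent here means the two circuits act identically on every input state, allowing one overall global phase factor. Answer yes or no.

Yes: on every input state the two circuits agree up to one overall phase factor.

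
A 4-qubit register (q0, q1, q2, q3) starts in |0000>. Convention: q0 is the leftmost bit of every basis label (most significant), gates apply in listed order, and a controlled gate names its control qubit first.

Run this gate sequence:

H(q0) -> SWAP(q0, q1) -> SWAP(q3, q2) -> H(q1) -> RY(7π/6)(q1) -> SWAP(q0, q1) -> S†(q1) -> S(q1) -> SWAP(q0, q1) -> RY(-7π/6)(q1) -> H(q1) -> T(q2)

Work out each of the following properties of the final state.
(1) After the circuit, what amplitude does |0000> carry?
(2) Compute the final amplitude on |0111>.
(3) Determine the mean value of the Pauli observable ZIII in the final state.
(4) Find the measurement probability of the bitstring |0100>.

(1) The final state's coefficient on |0000> equals sqrt(2)/2.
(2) The final state's coefficient on |0111> equals 0.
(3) The expectation value of ZIII is 1.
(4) A full measurement returns |0100> with probability 1/2.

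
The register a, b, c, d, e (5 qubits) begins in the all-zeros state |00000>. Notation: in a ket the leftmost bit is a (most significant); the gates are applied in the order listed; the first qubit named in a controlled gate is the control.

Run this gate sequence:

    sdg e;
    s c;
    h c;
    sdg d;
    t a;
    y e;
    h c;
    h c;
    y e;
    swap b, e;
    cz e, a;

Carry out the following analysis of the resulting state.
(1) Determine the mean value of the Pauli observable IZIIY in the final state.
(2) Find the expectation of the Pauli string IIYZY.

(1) The expectation value of IZIIY is 0. Key observation: gates 6-9 undo each other exactly, leaving only the rest of the circuit to track.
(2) In the final state, IIYZY has expectation 0.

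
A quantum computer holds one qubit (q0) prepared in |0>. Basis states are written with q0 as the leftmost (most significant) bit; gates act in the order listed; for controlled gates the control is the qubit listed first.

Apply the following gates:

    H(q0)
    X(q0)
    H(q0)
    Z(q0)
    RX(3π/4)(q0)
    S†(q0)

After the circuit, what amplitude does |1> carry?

The amplitude on |1> is -sqrt(sqrt(2) + 2)/2.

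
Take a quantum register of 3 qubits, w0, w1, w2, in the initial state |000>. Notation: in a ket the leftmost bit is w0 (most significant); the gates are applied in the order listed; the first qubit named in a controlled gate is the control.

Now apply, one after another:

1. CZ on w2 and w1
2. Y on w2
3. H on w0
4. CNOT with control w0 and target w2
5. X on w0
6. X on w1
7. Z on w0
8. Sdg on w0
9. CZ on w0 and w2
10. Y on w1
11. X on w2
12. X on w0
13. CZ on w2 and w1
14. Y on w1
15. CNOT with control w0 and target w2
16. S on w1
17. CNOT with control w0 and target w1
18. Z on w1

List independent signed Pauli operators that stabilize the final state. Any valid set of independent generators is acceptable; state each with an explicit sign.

The final state is stabilized by the group generated by +XYI, -ZZI, +IIZ; other independent generating sets are equally valid.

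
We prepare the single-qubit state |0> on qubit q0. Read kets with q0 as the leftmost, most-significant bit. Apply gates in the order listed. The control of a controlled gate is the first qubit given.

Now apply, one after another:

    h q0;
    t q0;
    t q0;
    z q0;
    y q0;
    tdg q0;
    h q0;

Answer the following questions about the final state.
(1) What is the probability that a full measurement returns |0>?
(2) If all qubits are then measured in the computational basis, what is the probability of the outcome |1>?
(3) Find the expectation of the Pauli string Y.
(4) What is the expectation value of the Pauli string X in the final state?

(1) The probability of measuring |0> is 1/2 - sqrt(2)/4.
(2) A full measurement returns |1> with probability sqrt(2)/4 + 1/2.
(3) The expectation value of Y is sqrt(2)/2.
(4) The observable X averages to 0.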